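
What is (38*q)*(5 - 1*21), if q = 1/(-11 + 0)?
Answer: 608/11 ≈ 55.273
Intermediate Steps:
q = -1/11 (q = 1/(-11) = -1/11 ≈ -0.090909)
(38*q)*(5 - 1*21) = (38*(-1/11))*(5 - 1*21) = -38*(5 - 21)/11 = -38/11*(-16) = 608/11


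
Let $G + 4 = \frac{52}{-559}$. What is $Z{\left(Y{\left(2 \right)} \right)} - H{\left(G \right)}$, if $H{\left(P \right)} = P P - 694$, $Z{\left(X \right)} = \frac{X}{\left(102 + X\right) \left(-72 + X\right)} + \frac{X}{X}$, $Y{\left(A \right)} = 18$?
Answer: $\frac{451466591}{665640} \approx 678.24$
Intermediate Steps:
$Z{\left(X \right)} = 1 + \frac{X}{\left(-72 + X\right) \left(102 + X\right)}$ ($Z{\left(X \right)} = \frac{X}{\left(-72 + X\right) \left(102 + X\right)} + 1 = 1 + \frac{X}{\left(-72 + X\right) \left(102 + X\right)}$)
$G = - \frac{176}{43}$ ($G = -4 + \frac{52}{-559} = -4 + 52 \left(- \frac{1}{559}\right) = -4 - \frac{4}{43} = - \frac{176}{43} \approx -4.093$)
$H{\left(P \right)} = -694 + P^{2}$ ($H{\left(P \right)} = P^{2} - 694 = -694 + P^{2}$)
$Z{\left(Y{\left(2 \right)} \right)} - H{\left(G \right)} = \frac{-7344 + 18^{2} + 31 \cdot 18}{-7344 + 18^{2} + 30 \cdot 18} - \left(-694 + \left(- \frac{176}{43}\right)^{2}\right) = \frac{-7344 + 324 + 558}{-7344 + 324 + 540} - \left(-694 + \frac{30976}{1849}\right) = \frac{1}{-6480} \left(-6462\right) - - \frac{1252230}{1849} = \left(- \frac{1}{6480}\right) \left(-6462\right) + \frac{1252230}{1849} = \frac{359}{360} + \frac{1252230}{1849} = \frac{451466591}{665640}$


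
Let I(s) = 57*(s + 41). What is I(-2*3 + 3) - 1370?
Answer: 796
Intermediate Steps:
I(s) = 2337 + 57*s (I(s) = 57*(41 + s) = 2337 + 57*s)
I(-2*3 + 3) - 1370 = (2337 + 57*(-2*3 + 3)) - 1370 = (2337 + 57*(-6 + 3)) - 1370 = (2337 + 57*(-3)) - 1370 = (2337 - 171) - 1370 = 2166 - 1370 = 796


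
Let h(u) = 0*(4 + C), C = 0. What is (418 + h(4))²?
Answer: 174724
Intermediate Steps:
h(u) = 0 (h(u) = 0*(4 + 0) = 0*4 = 0)
(418 + h(4))² = (418 + 0)² = 418² = 174724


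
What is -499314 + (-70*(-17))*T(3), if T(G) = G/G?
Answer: -498124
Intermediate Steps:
T(G) = 1
-499314 + (-70*(-17))*T(3) = -499314 - 70*(-17)*1 = -499314 + 1190*1 = -499314 + 1190 = -498124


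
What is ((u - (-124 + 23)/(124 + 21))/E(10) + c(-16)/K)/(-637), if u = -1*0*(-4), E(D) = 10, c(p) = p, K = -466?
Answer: -717/4392050 ≈ -0.00016325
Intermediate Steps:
u = 0 (u = 0*(-4) = 0)
((u - (-124 + 23)/(124 + 21))/E(10) + c(-16)/K)/(-637) = ((0 - (-124 + 23)/(124 + 21))/10 - 16/(-466))/(-637) = ((0 - (-101)/145)*(1/10) - 16*(-1/466))*(-1/637) = ((0 - (-101)/145)*(1/10) + 8/233)*(-1/637) = ((0 - 1*(-101/145))*(1/10) + 8/233)*(-1/637) = ((0 + 101/145)*(1/10) + 8/233)*(-1/637) = ((101/145)*(1/10) + 8/233)*(-1/637) = (101/1450 + 8/233)*(-1/637) = (35133/337850)*(-1/637) = -717/4392050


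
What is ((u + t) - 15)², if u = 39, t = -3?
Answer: 441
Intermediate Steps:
((u + t) - 15)² = ((39 - 3) - 15)² = (36 - 15)² = 21² = 441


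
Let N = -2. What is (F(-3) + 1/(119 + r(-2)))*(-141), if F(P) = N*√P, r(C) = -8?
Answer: -47/37 + 282*I*√3 ≈ -1.2703 + 488.44*I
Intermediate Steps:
F(P) = -2*√P
(F(-3) + 1/(119 + r(-2)))*(-141) = (-2*I*√3 + 1/(119 - 8))*(-141) = (-2*I*√3 + 1/111)*(-141) = (1/111 - 2*I*√3)*(-141) = -47/37 + 282*I*√3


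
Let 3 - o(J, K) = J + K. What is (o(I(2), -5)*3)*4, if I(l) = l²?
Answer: 48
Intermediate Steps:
o(J, K) = 3 - J - K (o(J, K) = 3 - (J + K) = 3 + (-J - K) = 3 - J - K)
(o(I(2), -5)*3)*4 = ((3 - 1*2² - 1*(-5))*3)*4 = ((3 - 1*4 + 5)*3)*4 = ((3 - 4 + 5)*3)*4 = (4*3)*4 = 12*4 = 48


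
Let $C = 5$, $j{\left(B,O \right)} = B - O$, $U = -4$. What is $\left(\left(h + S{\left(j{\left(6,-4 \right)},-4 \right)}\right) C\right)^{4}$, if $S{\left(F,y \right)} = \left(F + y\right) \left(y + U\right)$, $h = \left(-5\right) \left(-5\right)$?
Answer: $174900625$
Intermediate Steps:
$h = 25$
$S{\left(F,y \right)} = \left(-4 + y\right) \left(F + y\right)$ ($S{\left(F,y \right)} = \left(F + y\right) \left(y - 4\right) = \left(F + y\right) \left(-4 + y\right) = \left(-4 + y\right) \left(F + y\right)$)
$\left(\left(h + S{\left(j{\left(6,-4 \right)},-4 \right)}\right) C\right)^{4} = \left(\left(25 + \left(\left(-4\right)^{2} - 4 \left(6 - -4\right) - -16 + \left(6 - -4\right) \left(-4\right)\right)\right) 5\right)^{4} = \left(\left(25 + \left(16 - 4 \left(6 + 4\right) + 16 + \left(6 + 4\right) \left(-4\right)\right)\right) 5\right)^{4} = \left(\left(25 + \left(16 - 40 + 16 + 10 \left(-4\right)\right)\right) 5\right)^{4} = \left(\left(25 + \left(16 - 40 + 16 - 40\right)\right) 5\right)^{4} = \left(\left(25 - 48\right) 5\right)^{4} = \left(\left(-23\right) 5\right)^{4} = \left(-115\right)^{4} = 174900625$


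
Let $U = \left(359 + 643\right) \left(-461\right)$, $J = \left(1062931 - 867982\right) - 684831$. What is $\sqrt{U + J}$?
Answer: $6 i \sqrt{26439} \approx 975.6 i$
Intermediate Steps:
$J = -489882$ ($J = 194949 - 684831 = -489882$)
$U = -461922$ ($U = 1002 \left(-461\right) = -461922$)
$\sqrt{U + J} = \sqrt{-461922 - 489882} = \sqrt{-951804} = 6 i \sqrt{26439}$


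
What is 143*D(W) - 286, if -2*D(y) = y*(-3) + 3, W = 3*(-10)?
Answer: -13871/2 ≈ -6935.5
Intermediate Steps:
W = -30
D(y) = -3/2 + 3*y/2 (D(y) = -(y*(-3) + 3)/2 = -(-3*y + 3)/2 = -(3 - 3*y)/2 = -3/2 + 3*y/2)
143*D(W) - 286 = 143*(-3/2 + (3/2)*(-30)) - 286 = 143*(-3/2 - 45) - 286 = 143*(-93/2) - 286 = -13299/2 - 286 = -13871/2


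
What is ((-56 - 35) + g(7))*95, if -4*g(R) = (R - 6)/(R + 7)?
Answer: -484215/56 ≈ -8646.7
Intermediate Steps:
g(R) = -(-6 + R)/(4*(7 + R)) (g(R) = -(R - 6)/(4*(R + 7)) = -(-6 + R)/(4*(7 + R)))
((-56 - 35) + g(7))*95 = ((-56 - 35) + (6 - 1*7)/(4*(7 + 7)))*95 = (-91 + (¼)*(6 - 7)/14)*95 = (-91 + (¼)*(1/14)*(-1))*95 = (-91 - 1/56)*95 = -5097/56*95 = -484215/56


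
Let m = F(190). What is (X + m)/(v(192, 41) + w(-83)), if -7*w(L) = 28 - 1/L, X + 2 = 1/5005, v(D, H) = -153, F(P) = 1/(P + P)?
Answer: 63053689/4956786120 ≈ 0.012721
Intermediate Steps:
F(P) = 1/(2*P)
X = -10009/5005 (X = -2 + 1/5005 = -10009/5005 ≈ -1.9998)
m = 1/380 (m = (1/2)/190 = (1/2)*(1/190) = 1/380 ≈ 0.0026316)
w(L) = -4 + 1/(7*L) (w(L) = -(28 - 1/L)/7 = -4 + 1/(7*L))
(X + m)/(v(192, 41) + w(-83)) = (-10009/5005 + 1/380)/(-153 + (-4 + (1/7)/(-83))) = -759683/(380380*(-153 + (-4 + (1/7)*(-1/83)))) = -759683/(380380*(-153 + (-4 - 1/581))) = -759683/(380380*(-153 - 2325/581)) = -759683/(380380*(-91218/581)) = -759683/380380*(-581/91218) = 63053689/4956786120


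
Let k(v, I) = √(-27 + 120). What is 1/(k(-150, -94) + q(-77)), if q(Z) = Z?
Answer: -77/5836 - √93/5836 ≈ -0.014846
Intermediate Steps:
k(v, I) = √93
1/(k(-150, -94) + q(-77)) = 1/(√93 - 77) = 1/(-77 + √93)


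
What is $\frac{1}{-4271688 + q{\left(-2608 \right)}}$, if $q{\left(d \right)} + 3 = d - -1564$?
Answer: $- \frac{1}{4272735} \approx -2.3404 \cdot 10^{-7}$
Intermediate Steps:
$q{\left(d \right)} = 1561 + d$ ($q{\left(d \right)} = -3 + \left(d - -1564\right) = -3 + \left(d + 1564\right) = -3 + \left(1564 + d\right) = 1561 + d$)
$\frac{1}{-4271688 + q{\left(-2608 \right)}} = \frac{1}{-4271688 + \left(1561 - 2608\right)} = \frac{1}{-4271688 - 1047} = \frac{1}{-4272735} = - \frac{1}{4272735}$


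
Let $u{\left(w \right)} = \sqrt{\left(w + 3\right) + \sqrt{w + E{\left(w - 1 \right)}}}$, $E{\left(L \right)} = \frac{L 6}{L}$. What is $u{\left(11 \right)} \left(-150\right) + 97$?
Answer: $97 - 150 \sqrt{14 + \sqrt{17}} \approx -541.57$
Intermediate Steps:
$E{\left(L \right)} = 6$ ($E{\left(L \right)} = \frac{6 L}{L} = 6$)
$u{\left(w \right)} = \sqrt{3 + w + \sqrt{6 + w}}$ ($u{\left(w \right)} = \sqrt{\left(w + 3\right) + \sqrt{w + 6}} = \sqrt{\left(3 + w\right) + \sqrt{6 + w}} = \sqrt{3 + w + \sqrt{6 + w}}$)
$u{\left(11 \right)} \left(-150\right) + 97 = \sqrt{3 + 11 + \sqrt{6 + 11}} \left(-150\right) + 97 = \sqrt{3 + 11 + \sqrt{17}} \left(-150\right) + 97 = \sqrt{14 + \sqrt{17}} \left(-150\right) + 97 = - 150 \sqrt{14 + \sqrt{17}} + 97 = 97 - 150 \sqrt{14 + \sqrt{17}}$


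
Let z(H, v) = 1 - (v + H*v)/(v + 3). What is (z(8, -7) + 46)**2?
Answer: 15625/16 ≈ 976.56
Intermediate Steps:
z(H, v) = 1 - (v + H*v)/(3 + v)
(z(8, -7) + 46)**2 = ((3 - 1*8*(-7))/(3 - 7) + 46)**2 = ((3 + 56)/(-4) + 46)**2 = (-1/4*59 + 46)**2 = (-59/4 + 46)**2 = (125/4)**2 = 15625/16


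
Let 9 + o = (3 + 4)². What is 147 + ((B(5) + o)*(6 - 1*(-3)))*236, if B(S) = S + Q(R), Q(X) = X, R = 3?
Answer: 102099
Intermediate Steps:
o = 40 (o = -9 + (3 + 4)² = -9 + 7² = -9 + 49 = 40)
B(S) = 3 + S (B(S) = S + 3 = 3 + S)
147 + ((B(5) + o)*(6 - 1*(-3)))*236 = 147 + (((3 + 5) + 40)*(6 - 1*(-3)))*236 = 147 + ((8 + 40)*(6 + 3))*236 = 147 + (48*9)*236 = 147 + 432*236 = 147 + 101952 = 102099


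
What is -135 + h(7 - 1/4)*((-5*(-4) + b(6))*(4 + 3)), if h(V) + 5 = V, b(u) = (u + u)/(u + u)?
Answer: 489/4 ≈ 122.25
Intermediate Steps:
b(u) = 1 (b(u) = (2*u)/((2*u)) = (2*u)*(1/(2*u)) = 1)
h(V) = -5 + V
-135 + h(7 - 1/4)*((-5*(-4) + b(6))*(4 + 3)) = -135 + (-5 + (7 - 1/4))*((-5*(-4) + 1)*(4 + 3)) = -135 + (-5 + (7 - 1*¼))*((20 + 1)*7) = -135 + (-5 + (7 - ¼))*(21*7) = -135 + (-5 + 27/4)*147 = -135 + (7/4)*147 = -135 + 1029/4 = 489/4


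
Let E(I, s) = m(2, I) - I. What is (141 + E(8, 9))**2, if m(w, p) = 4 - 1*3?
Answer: 17956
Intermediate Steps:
m(w, p) = 1 (m(w, p) = 4 - 3 = 1)
E(I, s) = 1 - I
(141 + E(8, 9))**2 = (141 + (1 - 1*8))**2 = (141 + (1 - 8))**2 = (141 - 7)**2 = 134**2 = 17956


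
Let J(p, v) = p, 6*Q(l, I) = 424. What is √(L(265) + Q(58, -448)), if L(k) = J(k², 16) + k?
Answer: √635046/3 ≈ 265.63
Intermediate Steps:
Q(l, I) = 212/3 (Q(l, I) = (⅙)*424 = 212/3)
L(k) = k + k² (L(k) = k² + k = k + k²)
√(L(265) + Q(58, -448)) = √(265*(1 + 265) + 212/3) = √(265*266 + 212/3) = √(70490 + 212/3) = √(211682/3) = √635046/3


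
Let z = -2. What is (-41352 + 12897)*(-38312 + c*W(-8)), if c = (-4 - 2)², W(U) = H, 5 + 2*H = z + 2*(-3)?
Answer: 1096826430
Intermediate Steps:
H = -13/2 (H = -5/2 + (-2 + 2*(-3))/2 = -5/2 + (-2 - 6)/2 = -5/2 + (½)*(-8) = -5/2 - 4 = -13/2 ≈ -6.5000)
W(U) = -13/2
c = 36 (c = (-6)² = 36)
(-41352 + 12897)*(-38312 + c*W(-8)) = (-41352 + 12897)*(-38312 + 36*(-13/2)) = -28455*(-38312 - 234) = -28455*(-38546) = 1096826430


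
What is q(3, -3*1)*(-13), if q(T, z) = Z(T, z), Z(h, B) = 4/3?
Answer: -52/3 ≈ -17.333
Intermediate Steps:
Z(h, B) = 4/3 (Z(h, B) = 4*(⅓) = 4/3)
q(T, z) = 4/3
q(3, -3*1)*(-13) = (4/3)*(-13) = -52/3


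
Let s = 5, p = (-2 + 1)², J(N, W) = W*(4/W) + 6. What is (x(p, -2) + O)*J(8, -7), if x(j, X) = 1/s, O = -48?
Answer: -478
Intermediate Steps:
J(N, W) = 10 (J(N, W) = 4 + 6 = 10)
p = 1 (p = (-1)² = 1)
x(j, X) = ⅕ (x(j, X) = 1/5 = ⅕)
(x(p, -2) + O)*J(8, -7) = (⅕ - 48)*10 = -239/5*10 = -478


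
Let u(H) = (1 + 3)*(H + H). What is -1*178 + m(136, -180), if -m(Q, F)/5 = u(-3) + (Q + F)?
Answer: 162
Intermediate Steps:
u(H) = 8*H (u(H) = 4*(2*H) = 8*H)
m(Q, F) = 120 - 5*F - 5*Q (m(Q, F) = -5*(8*(-3) + (Q + F)) = -5*(-24 + (F + Q)) = -5*(-24 + F + Q) = 120 - 5*F - 5*Q)
-1*178 + m(136, -180) = -1*178 + (120 - 5*(-180) - 5*136) = -178 + (120 + 900 - 680) = -178 + 340 = 162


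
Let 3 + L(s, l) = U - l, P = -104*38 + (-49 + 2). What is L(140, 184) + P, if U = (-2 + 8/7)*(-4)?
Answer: -29278/7 ≈ -4182.6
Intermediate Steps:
P = -3999 (P = -3952 - 47 = -3999)
U = 24/7 (U = (-2 + 8*(1/7))*(-4) = (-2 + 8/7)*(-4) = -6/7*(-4) = 24/7 ≈ 3.4286)
L(s, l) = 3/7 - l (L(s, l) = -3 + (24/7 - l) = 3/7 - l)
L(140, 184) + P = (3/7 - 1*184) - 3999 = (3/7 - 184) - 3999 = -1285/7 - 3999 = -29278/7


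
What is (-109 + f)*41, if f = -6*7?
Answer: -6191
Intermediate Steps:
f = -42
(-109 + f)*41 = (-109 - 42)*41 = -151*41 = -6191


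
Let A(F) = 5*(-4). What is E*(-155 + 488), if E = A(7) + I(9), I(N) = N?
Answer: -3663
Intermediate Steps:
A(F) = -20
E = -11 (E = -20 + 9 = -11)
E*(-155 + 488) = -11*(-155 + 488) = -11*333 = -3663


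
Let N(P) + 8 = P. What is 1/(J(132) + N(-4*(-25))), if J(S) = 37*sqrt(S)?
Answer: -23/43061 + 37*sqrt(33)/86122 ≈ 0.0019339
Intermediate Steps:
N(P) = -8 + P
1/(J(132) + N(-4*(-25))) = 1/(37*sqrt(132) + (-8 - 4*(-25))) = 1/(37*(2*sqrt(33)) + (-8 + 100)) = 1/(74*sqrt(33) + 92) = 1/(92 + 74*sqrt(33))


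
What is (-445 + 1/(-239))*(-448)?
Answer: 47647488/239 ≈ 1.9936e+5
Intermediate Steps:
(-445 + 1/(-239))*(-448) = (-445 - 1/239)*(-448) = -106356/239*(-448) = 47647488/239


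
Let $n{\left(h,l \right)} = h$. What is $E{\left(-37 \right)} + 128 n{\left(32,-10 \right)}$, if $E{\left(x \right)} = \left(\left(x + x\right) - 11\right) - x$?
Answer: $4048$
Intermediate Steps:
$E{\left(x \right)} = -11 + x$ ($E{\left(x \right)} = \left(2 x - 11\right) - x = \left(-11 + 2 x\right) - x = -11 + x$)
$E{\left(-37 \right)} + 128 n{\left(32,-10 \right)} = \left(-11 - 37\right) + 128 \cdot 32 = -48 + 4096 = 4048$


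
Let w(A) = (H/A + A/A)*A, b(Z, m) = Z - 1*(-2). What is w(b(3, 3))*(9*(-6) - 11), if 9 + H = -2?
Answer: 390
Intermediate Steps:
H = -11 (H = -9 - 2 = -11)
b(Z, m) = 2 + Z (b(Z, m) = Z + 2 = 2 + Z)
w(A) = A*(1 - 11/A) (w(A) = (-11/A + A/A)*A = (-11/A + 1)*A = (1 - 11/A)*A = A*(1 - 11/A))
w(b(3, 3))*(9*(-6) - 11) = (-11 + (2 + 3))*(9*(-6) - 11) = (-11 + 5)*(-54 - 11) = -6*(-65) = 390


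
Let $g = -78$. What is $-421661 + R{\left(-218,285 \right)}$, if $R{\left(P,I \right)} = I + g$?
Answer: $-421454$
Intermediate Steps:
$R{\left(P,I \right)} = -78 + I$ ($R{\left(P,I \right)} = I - 78 = -78 + I$)
$-421661 + R{\left(-218,285 \right)} = -421661 + \left(-78 + 285\right) = -421661 + 207 = -421454$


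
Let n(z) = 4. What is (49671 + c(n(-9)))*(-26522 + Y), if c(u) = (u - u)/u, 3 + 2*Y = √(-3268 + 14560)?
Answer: -2634897537/2 + 49671*√2823 ≈ -1.3148e+9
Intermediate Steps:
Y = -3/2 + √2823 (Y = -3/2 + √(-3268 + 14560)/2 = -3/2 + √11292/2 = -3/2 + (2*√2823)/2 = -3/2 + √2823 ≈ 51.632)
c(u) = 0 (c(u) = 0/u = 0)
(49671 + c(n(-9)))*(-26522 + Y) = (49671 + 0)*(-26522 + (-3/2 + √2823)) = 49671*(-53047/2 + √2823) = -2634897537/2 + 49671*√2823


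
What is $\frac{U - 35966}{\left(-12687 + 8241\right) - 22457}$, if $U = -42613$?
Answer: $\frac{78579}{26903} \approx 2.9208$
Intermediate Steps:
$\frac{U - 35966}{\left(-12687 + 8241\right) - 22457} = \frac{-42613 - 35966}{\left(-12687 + 8241\right) - 22457} = - \frac{78579}{-4446 - 22457} = - \frac{78579}{-26903} = \left(-78579\right) \left(- \frac{1}{26903}\right) = \frac{78579}{26903}$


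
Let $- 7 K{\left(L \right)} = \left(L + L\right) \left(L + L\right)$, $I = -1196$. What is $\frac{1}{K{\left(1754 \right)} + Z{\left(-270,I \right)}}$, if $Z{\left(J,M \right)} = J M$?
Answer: $- \frac{7}{10045624} \approx -6.9682 \cdot 10^{-7}$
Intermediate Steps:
$K{\left(L \right)} = - \frac{4 L^{2}}{7}$ ($K{\left(L \right)} = - \frac{\left(L + L\right) \left(L + L\right)}{7} = - \frac{2 L 2 L}{7} = - \frac{4 L^{2}}{7}$)
$\frac{1}{K{\left(1754 \right)} + Z{\left(-270,I \right)}} = \frac{1}{- \frac{4 \cdot 1754^{2}}{7} - -322920} = \frac{1}{\left(- \frac{4}{7}\right) 3076516 + 322920} = \frac{1}{- \frac{12306064}{7} + 322920} = \frac{1}{- \frac{10045624}{7}} = - \frac{7}{10045624}$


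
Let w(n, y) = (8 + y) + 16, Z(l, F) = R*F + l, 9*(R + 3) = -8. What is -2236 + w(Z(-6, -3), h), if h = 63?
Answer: -2149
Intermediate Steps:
R = -35/9 (R = -3 + (⅑)*(-8) = -3 - 8/9 = -35/9 ≈ -3.8889)
Z(l, F) = l - 35*F/9 (Z(l, F) = -35*F/9 + l = l - 35*F/9)
w(n, y) = 24 + y
-2236 + w(Z(-6, -3), h) = -2236 + (24 + 63) = -2236 + 87 = -2149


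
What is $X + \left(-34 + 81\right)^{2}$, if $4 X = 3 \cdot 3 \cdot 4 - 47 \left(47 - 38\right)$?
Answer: $\frac{8449}{4} \approx 2112.3$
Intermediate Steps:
$X = - \frac{387}{4}$ ($X = \frac{3 \cdot 3 \cdot 4 - 47 \left(47 - 38\right)}{4} = \frac{9 \cdot 4 - 423}{4} = \frac{36 - 423}{4} = \frac{1}{4} \left(-387\right) = - \frac{387}{4} \approx -96.75$)
$X + \left(-34 + 81\right)^{2} = - \frac{387}{4} + \left(-34 + 81\right)^{2} = - \frac{387}{4} + 47^{2} = - \frac{387}{4} + 2209 = \frac{8449}{4}$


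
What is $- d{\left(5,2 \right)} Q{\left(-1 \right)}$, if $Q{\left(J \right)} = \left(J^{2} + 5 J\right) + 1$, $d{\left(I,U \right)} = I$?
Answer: $15$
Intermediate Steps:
$Q{\left(J \right)} = 1 + J^{2} + 5 J$
$- d{\left(5,2 \right)} Q{\left(-1 \right)} = \left(-1\right) 5 \left(1 + \left(-1\right)^{2} + 5 \left(-1\right)\right) = - 5 \left(1 + 1 - 5\right) = \left(-5\right) \left(-3\right) = 15$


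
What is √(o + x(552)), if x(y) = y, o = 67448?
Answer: 20*√170 ≈ 260.77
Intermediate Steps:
√(o + x(552)) = √(67448 + 552) = √68000 = 20*√170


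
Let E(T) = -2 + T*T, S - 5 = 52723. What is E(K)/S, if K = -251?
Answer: 62999/52728 ≈ 1.1948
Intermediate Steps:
S = 52728 (S = 5 + 52723 = 52728)
E(T) = -2 + T²
E(K)/S = (-2 + (-251)²)/52728 = (-2 + 63001)*(1/52728) = 62999*(1/52728) = 62999/52728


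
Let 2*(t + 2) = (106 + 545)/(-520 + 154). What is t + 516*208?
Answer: 26187327/244 ≈ 1.0733e+5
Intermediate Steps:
t = -705/244 (t = -2 + ((106 + 545)/(-520 + 154))/2 = -2 + (651/(-366))/2 = -2 + (651*(-1/366))/2 = -2 + (½)*(-217/122) = -2 - 217/244 = -705/244 ≈ -2.8893)
t + 516*208 = -705/244 + 516*208 = -705/244 + 107328 = 26187327/244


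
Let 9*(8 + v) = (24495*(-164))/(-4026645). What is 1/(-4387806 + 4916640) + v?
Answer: -3359872682023/425885356386 ≈ -7.8891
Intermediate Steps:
v = -19060084/2415987 (v = -8 + ((24495*(-164))/(-4026645))/9 = -8 + (-4017180*(-1/4026645))/9 = -8 + (1/9)*(267812/268443) = -8 + 267812/2415987 = -19060084/2415987 ≈ -7.8892)
1/(-4387806 + 4916640) + v = 1/(-4387806 + 4916640) - 19060084/2415987 = 1/528834 - 19060084/2415987 = -3359872682023/425885356386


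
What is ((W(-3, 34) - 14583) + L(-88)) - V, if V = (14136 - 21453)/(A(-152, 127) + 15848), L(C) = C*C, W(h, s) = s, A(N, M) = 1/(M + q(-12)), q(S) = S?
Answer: -4133804650/607507 ≈ -6804.5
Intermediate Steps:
A(N, M) = 1/(-12 + M) (A(N, M) = 1/(M - 12) = 1/(-12 + M))
L(C) = C²
V = -280485/607507 (V = (14136 - 21453)/(1/(-12 + 127) + 15848) = -7317/(1/115 + 15848) = -7317/1822521/115 = -7317*115/1822521 = -280485/607507 ≈ -0.46170)
((W(-3, 34) - 14583) + L(-88)) - V = ((34 - 14583) + (-88)²) - 1*(-280485/607507) = (-14549 + 7744) + 280485/607507 = -6805 + 280485/607507 = -4133804650/607507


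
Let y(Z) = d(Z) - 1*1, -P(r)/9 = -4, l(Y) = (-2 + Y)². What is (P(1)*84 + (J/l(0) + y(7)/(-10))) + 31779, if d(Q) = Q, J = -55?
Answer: 695773/20 ≈ 34789.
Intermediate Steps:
P(r) = 36 (P(r) = -9*(-4) = 36)
y(Z) = -1 + Z (y(Z) = Z - 1*1 = Z - 1 = -1 + Z)
(P(1)*84 + (J/l(0) + y(7)/(-10))) + 31779 = (36*84 + (-55/(-2 + 0)² + (-1 + 7)/(-10))) + 31779 = (3024 + (-55/((-2)²) + 6*(-⅒))) + 31779 = (3024 + (-55/4 - ⅗)) + 31779 = (3024 - 287/20) + 31779 = 60193/20 + 31779 = 695773/20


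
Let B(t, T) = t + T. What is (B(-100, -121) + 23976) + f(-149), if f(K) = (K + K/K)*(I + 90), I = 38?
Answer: 4811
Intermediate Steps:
f(K) = 128 + 128*K (f(K) = (K + K/K)*(38 + 90) = (K + 1)*128 = (1 + K)*128 = 128 + 128*K)
B(t, T) = T + t
(B(-100, -121) + 23976) + f(-149) = ((-121 - 100) + 23976) + (128 + 128*(-149)) = (-221 + 23976) + (128 - 19072) = 23755 - 18944 = 4811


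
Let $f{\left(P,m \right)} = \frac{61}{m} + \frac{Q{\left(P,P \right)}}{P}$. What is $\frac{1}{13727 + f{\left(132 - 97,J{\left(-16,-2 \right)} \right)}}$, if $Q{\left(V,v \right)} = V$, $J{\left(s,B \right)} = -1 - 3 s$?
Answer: $\frac{47}{645277} \approx 7.2837 \cdot 10^{-5}$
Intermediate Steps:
$f{\left(P,m \right)} = 1 + \frac{61}{m}$ ($f{\left(P,m \right)} = \frac{61}{m} + \frac{P}{P} = \frac{61}{m} + 1 = 1 + \frac{61}{m}$)
$\frac{1}{13727 + f{\left(132 - 97,J{\left(-16,-2 \right)} \right)}} = \frac{1}{13727 + \frac{61 - -47}{-1 - -48}} = \frac{1}{13727 + \frac{61 + \left(-1 + 48\right)}{-1 + 48}} = \frac{1}{13727 + \frac{61 + 47}{47}} = \frac{1}{13727 + \frac{1}{47} \cdot 108} = \frac{1}{13727 + \frac{108}{47}} = \frac{1}{\frac{645277}{47}} = \frac{47}{645277}$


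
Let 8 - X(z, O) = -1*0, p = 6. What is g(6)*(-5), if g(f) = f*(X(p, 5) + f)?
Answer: -420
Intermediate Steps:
X(z, O) = 8 (X(z, O) = 8 - (-1)*0 = 8 - 1*0 = 8 + 0 = 8)
g(f) = f*(8 + f)
g(6)*(-5) = (6*(8 + 6))*(-5) = (6*14)*(-5) = 84*(-5) = -420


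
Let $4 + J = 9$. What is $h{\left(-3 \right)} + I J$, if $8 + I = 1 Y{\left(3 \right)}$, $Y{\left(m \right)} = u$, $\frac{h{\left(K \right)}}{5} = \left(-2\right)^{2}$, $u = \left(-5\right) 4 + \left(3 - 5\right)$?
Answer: $-130$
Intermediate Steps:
$u = -22$ ($u = -20 + \left(3 - 5\right) = -20 - 2 = -22$)
$h{\left(K \right)} = 20$ ($h{\left(K \right)} = 5 \left(-2\right)^{2} = 5 \cdot 4 = 20$)
$Y{\left(m \right)} = -22$
$J = 5$ ($J = -4 + 9 = 5$)
$I = -30$ ($I = -8 + 1 \left(-22\right) = -8 - 22 = -30$)
$h{\left(-3 \right)} + I J = 20 - 150 = -130$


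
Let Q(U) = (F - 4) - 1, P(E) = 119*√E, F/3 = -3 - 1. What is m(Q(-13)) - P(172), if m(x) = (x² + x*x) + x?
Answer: 561 - 238*√43 ≈ -999.67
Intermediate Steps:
F = -12 (F = 3*(-3 - 1) = 3*(-4) = -12)
Q(U) = -17 (Q(U) = (-12 - 4) - 1 = -16 - 1 = -17)
m(x) = x + 2*x² (m(x) = (x² + x²) + x = 2*x² + x = x + 2*x²)
m(Q(-13)) - P(172) = -17*(1 + 2*(-17)) - 119*√172 = -17*(1 - 34) - 119*2*√43 = -17*(-33) - 238*√43 = 561 - 238*√43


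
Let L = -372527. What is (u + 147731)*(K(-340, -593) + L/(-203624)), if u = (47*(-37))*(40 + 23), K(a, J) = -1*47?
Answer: -175558427687/101812 ≈ -1.7243e+6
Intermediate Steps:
K(a, J) = -47
u = -109557 (u = -1739*63 = -109557)
(u + 147731)*(K(-340, -593) + L/(-203624)) = (-109557 + 147731)*(-47 - 372527/(-203624)) = 38174*(-47 - 372527*(-1/203624)) = 38174*(-47 + 372527/203624) = 38174*(-9197801/203624) = -175558427687/101812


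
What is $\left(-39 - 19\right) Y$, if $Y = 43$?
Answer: $-2494$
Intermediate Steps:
$\left(-39 - 19\right) Y = \left(-39 - 19\right) 43 = \left(-58\right) 43 = -2494$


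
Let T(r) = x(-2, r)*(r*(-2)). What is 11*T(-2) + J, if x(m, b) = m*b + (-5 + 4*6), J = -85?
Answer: 927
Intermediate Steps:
x(m, b) = 19 + b*m (x(m, b) = b*m + (-5 + 24) = b*m + 19 = 19 + b*m)
T(r) = -2*r*(19 - 2*r) (T(r) = (19 + r*(-2))*(r*(-2)) = (19 - 2*r)*(-2*r) = -2*r*(19 - 2*r))
11*T(-2) + J = 11*(2*(-2)*(-19 + 2*(-2))) - 85 = 11*(2*(-2)*(-19 - 4)) - 85 = 11*(2*(-2)*(-23)) - 85 = 11*92 - 85 = 1012 - 85 = 927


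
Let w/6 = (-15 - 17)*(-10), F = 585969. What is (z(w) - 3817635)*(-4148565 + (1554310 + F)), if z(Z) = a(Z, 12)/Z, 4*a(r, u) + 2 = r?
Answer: 14720452650358063/1920 ≈ 7.6669e+12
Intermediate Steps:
a(r, u) = -½ + r/4
w = 1920 (w = 6*((-15 - 17)*(-10)) = 6*(-32*(-10)) = 6*320 = 1920)
z(Z) = (-½ + Z/4)/Z
(z(w) - 3817635)*(-4148565 + (1554310 + F)) = ((¼)*(-2 + 1920)/1920 - 3817635)*(-4148565 + (1554310 + 585969)) = ((¼)*(1/1920)*1918 - 3817635)*(-4148565 + 2140279) = (959/3840 - 3817635)*(-2008286) = -14659717441/3840*(-2008286) = 14720452650358063/1920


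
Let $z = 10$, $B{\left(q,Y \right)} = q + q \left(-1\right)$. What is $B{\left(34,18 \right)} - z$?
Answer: $-10$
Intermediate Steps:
$B{\left(q,Y \right)} = 0$ ($B{\left(q,Y \right)} = q - q = 0$)
$B{\left(34,18 \right)} - z = 0 - 10 = -10$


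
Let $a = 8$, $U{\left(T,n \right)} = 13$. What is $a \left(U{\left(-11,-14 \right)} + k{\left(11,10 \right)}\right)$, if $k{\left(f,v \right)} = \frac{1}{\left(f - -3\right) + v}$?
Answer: $\frac{313}{3} \approx 104.33$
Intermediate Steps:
$k{\left(f,v \right)} = \frac{1}{3 + f + v}$ ($k{\left(f,v \right)} = \frac{1}{\left(f + 3\right) + v} = \frac{1}{\left(3 + f\right) + v} = \frac{1}{3 + f + v}$)
$a \left(U{\left(-11,-14 \right)} + k{\left(11,10 \right)}\right) = 8 \left(13 + \frac{1}{3 + 11 + 10}\right) = 8 \left(13 + \frac{1}{24}\right) = 8 \cdot \frac{313}{24} = \frac{313}{3}$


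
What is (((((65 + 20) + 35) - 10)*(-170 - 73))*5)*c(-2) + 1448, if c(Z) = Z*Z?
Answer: -533152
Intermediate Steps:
c(Z) = Z²
(((((65 + 20) + 35) - 10)*(-170 - 73))*5)*c(-2) + 1448 = (((((65 + 20) + 35) - 10)*(-170 - 73))*5)*(-2)² + 1448 = ((((85 + 35) - 10)*(-243))*5)*4 + 1448 = (((120 - 10)*(-243))*5)*4 + 1448 = ((110*(-243))*5)*4 + 1448 = -26730*5*4 + 1448 = -133650*4 + 1448 = -534600 + 1448 = -533152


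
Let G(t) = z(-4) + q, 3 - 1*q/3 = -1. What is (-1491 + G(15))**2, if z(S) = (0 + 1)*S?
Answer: 2199289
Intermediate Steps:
q = 12 (q = 9 - 3*(-1) = 9 + 3 = 12)
z(S) = S (z(S) = 1*S = S)
G(t) = 8 (G(t) = -4 + 12 = 8)
(-1491 + G(15))**2 = (-1491 + 8)**2 = (-1483)**2 = 2199289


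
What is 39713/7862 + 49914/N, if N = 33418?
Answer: 859776451/131366158 ≈ 6.5449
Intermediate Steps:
39713/7862 + 49914/N = 39713/7862 + 49914/33418 = 39713*(1/7862) + 49914*(1/33418) = 39713/7862 + 24957/16709 = 859776451/131366158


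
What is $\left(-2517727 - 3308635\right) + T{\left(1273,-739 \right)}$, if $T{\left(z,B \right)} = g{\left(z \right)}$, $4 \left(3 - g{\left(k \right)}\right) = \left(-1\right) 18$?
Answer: $- \frac{11652709}{2} \approx -5.8264 \cdot 10^{6}$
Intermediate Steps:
$g{\left(k \right)} = \frac{15}{2}$ ($g{\left(k \right)} = 3 - \frac{\left(-1\right) 18}{4} = 3 - - \frac{9}{2} = 3 + \frac{9}{2} = \frac{15}{2}$)
$T{\left(z,B \right)} = \frac{15}{2}$
$\left(-2517727 - 3308635\right) + T{\left(1273,-739 \right)} = \left(-2517727 - 3308635\right) + \frac{15}{2} = -5826362 + \frac{15}{2} = - \frac{11652709}{2}$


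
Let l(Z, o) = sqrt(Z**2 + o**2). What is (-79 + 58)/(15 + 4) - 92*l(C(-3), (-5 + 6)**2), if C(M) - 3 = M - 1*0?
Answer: -1769/19 ≈ -93.105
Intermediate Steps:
C(M) = 3 + M (C(M) = 3 + (M - 1*0) = 3 + (M + 0) = 3 + M)
(-79 + 58)/(15 + 4) - 92*l(C(-3), (-5 + 6)**2) = (-79 + 58)/(15 + 4) - 92*sqrt((3 - 3)**2 + ((-5 + 6)**2)**2) = -21/19 - 92*sqrt(0**2 + (1**2)**2) = -21*1/19 - 92*sqrt(0 + 1**2) = -21/19 - 92*sqrt(0 + 1) = -21/19 - 92*sqrt(1) = -21/19 - 92*1 = -21/19 - 92 = -1769/19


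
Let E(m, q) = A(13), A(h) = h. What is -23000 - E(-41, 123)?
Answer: -23013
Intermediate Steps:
E(m, q) = 13
-23000 - E(-41, 123) = -23000 - 1*13 = -23000 - 13 = -23013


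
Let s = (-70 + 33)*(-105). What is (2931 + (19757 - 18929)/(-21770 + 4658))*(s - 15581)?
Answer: -1062692712/31 ≈ -3.4280e+7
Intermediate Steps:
s = 3885 (s = -37*(-105) = 3885)
(2931 + (19757 - 18929)/(-21770 + 4658))*(s - 15581) = (2931 + (19757 - 18929)/(-21770 + 4658))*(3885 - 15581) = (2931 + 828/(-17112))*(-11696) = (2931 + 828*(-1/17112))*(-11696) = (2931 - 3/62)*(-11696) = (181719/62)*(-11696) = -1062692712/31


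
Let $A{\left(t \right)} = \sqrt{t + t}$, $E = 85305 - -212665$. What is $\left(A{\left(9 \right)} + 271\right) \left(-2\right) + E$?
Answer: $297428 - 6 \sqrt{2} \approx 2.9742 \cdot 10^{5}$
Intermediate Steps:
$E = 297970$ ($E = 85305 + 212665 = 297970$)
$A{\left(t \right)} = \sqrt{2} \sqrt{t}$ ($A{\left(t \right)} = \sqrt{2 t} = \sqrt{2} \sqrt{t}$)
$\left(A{\left(9 \right)} + 271\right) \left(-2\right) + E = \left(\sqrt{2} \sqrt{9} + 271\right) \left(-2\right) + 297970 = \left(\sqrt{2} \cdot 3 + 271\right) \left(-2\right) + 297970 = \left(3 \sqrt{2} + 271\right) \left(-2\right) + 297970 = \left(271 + 3 \sqrt{2}\right) \left(-2\right) + 297970 = \left(-542 - 6 \sqrt{2}\right) + 297970 = 297428 - 6 \sqrt{2}$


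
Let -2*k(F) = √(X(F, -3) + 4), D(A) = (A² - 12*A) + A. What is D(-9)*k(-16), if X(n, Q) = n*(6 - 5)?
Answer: -180*I*√3 ≈ -311.77*I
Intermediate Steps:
X(n, Q) = n (X(n, Q) = n*1 = n)
D(A) = A² - 11*A
k(F) = -√(4 + F)/2 (k(F) = -√(F + 4)/2 = -√(4 + F)/2)
D(-9)*k(-16) = (-9*(-11 - 9))*(-√(4 - 16)/2) = (-9*(-20))*(-I*√3) = 180*(-I*√3) = -180*I*√3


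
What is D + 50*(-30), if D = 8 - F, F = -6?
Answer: -1486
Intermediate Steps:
D = 14 (D = 8 - 1*(-6) = 8 + 6 = 14)
D + 50*(-30) = 14 + 50*(-30) = 14 - 1500 = -1486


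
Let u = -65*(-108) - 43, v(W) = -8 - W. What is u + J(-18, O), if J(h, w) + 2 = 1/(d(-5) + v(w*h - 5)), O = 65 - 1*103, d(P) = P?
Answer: 4826699/692 ≈ 6975.0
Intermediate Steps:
u = 6977 (u = 7020 - 43 = 6977)
O = -38 (O = 65 - 103 = -38)
J(h, w) = -2 + 1/(-8 - h*w) (J(h, w) = -2 + 1/(-5 + (-8 - (w*h - 5))) = -2 + 1/(-5 + (-8 - (h*w - 5))) = -2 + 1/(-5 + (-8 - (-5 + h*w))) = -2 + 1/(-5 + (-8 + (5 - h*w))) = -2 + 1/(-5 + (-3 - h*w)) = -2 + 1/(-8 - h*w))
u + J(-18, O) = 6977 + (-17 - 2*(-18)*(-38))/(8 - 18*(-38)) = 6977 + (-17 - 1368)/(8 + 684) = 6977 - 1385/692 = 4826699/692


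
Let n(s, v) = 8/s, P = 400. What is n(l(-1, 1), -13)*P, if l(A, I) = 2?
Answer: 1600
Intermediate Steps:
n(l(-1, 1), -13)*P = (8/2)*400 = (8*(1/2))*400 = 4*400 = 1600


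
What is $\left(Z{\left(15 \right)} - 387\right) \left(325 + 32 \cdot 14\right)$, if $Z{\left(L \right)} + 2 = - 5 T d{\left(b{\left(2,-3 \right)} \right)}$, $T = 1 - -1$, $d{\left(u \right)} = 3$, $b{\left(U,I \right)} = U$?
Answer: $-323887$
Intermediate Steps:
$T = 2$ ($T = 1 + 1 = 2$)
$Z{\left(L \right)} = -32$ ($Z{\left(L \right)} = -2 + \left(-5\right) 2 \cdot 3 = -2 - 30 = -32$)
$\left(Z{\left(15 \right)} - 387\right) \left(325 + 32 \cdot 14\right) = \left(-32 - 387\right) \left(325 + 32 \cdot 14\right) = - 419 \left(325 + 448\right) = \left(-419\right) 773 = -323887$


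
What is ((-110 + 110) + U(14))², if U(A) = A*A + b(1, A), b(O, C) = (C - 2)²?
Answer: 115600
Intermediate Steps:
b(O, C) = (-2 + C)²
U(A) = A² + (-2 + A)² (U(A) = A*A + (-2 + A)² = A² + (-2 + A)²)
((-110 + 110) + U(14))² = ((-110 + 110) + (14² + (-2 + 14)²))² = (0 + (196 + 12²))² = (0 + (196 + 144))² = (0 + 340)² = 340² = 115600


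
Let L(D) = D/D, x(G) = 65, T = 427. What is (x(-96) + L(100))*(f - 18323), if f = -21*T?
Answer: -1801140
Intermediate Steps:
L(D) = 1
f = -8967 (f = -21*427 = -8967)
(x(-96) + L(100))*(f - 18323) = (65 + 1)*(-8967 - 18323) = 66*(-27290) = -1801140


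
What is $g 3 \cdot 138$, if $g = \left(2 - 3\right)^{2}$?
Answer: $414$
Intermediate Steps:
$g = 1$ ($g = \left(-1\right)^{2} = 1$)
$g 3 \cdot 138 = 1 \cdot 3 \cdot 138 = 1 \cdot 414 = 414$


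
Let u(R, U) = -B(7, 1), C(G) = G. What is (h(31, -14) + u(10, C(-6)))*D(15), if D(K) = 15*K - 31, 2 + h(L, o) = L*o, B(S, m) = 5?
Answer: -85554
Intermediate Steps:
u(R, U) = -5 (u(R, U) = -1*5 = -5)
h(L, o) = -2 + L*o
D(K) = -31 + 15*K
(h(31, -14) + u(10, C(-6)))*D(15) = ((-2 + 31*(-14)) - 5)*(-31 + 15*15) = ((-2 - 434) - 5)*(-31 + 225) = (-436 - 5)*194 = -441*194 = -85554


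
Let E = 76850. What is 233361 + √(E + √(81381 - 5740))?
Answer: 233361 + √(76850 + √75641) ≈ 2.3364e+5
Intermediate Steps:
233361 + √(E + √(81381 - 5740)) = 233361 + √(76850 + √(81381 - 5740)) = 233361 + √(76850 + √75641)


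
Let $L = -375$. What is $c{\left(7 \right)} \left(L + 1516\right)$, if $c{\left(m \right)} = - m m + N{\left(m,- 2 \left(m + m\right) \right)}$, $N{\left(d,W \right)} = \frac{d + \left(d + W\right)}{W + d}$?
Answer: $- \frac{165445}{3} \approx -55148.0$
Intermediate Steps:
$N{\left(d,W \right)} = \frac{W + 2 d}{W + d}$ ($N{\left(d,W \right)} = \frac{d + \left(W + d\right)}{W + d} = \frac{W + 2 d}{W + d}$)
$c{\left(m \right)} = \frac{2}{3} - m^{2}$ ($c{\left(m \right)} = - m m + \frac{- 2 \left(m + m\right) + 2 m}{- 2 \left(m + m\right) + m} = - m^{2} + \frac{- 2 \cdot 2 m + 2 m}{- 2 \cdot 2 m + m} = - m^{2} + \frac{- 4 m + 2 m}{- 4 m + m} = - m^{2} + \frac{\left(-2\right) m}{\left(-3\right) m} = - m^{2} + - \frac{1}{3 m} \left(- 2 m\right) = - m^{2} + \frac{2}{3} = \frac{2}{3} - m^{2}$)
$c{\left(7 \right)} \left(L + 1516\right) = \left(\frac{2}{3} - 7^{2}\right) \left(-375 + 1516\right) = \left(\frac{2}{3} - 49\right) 1141 = \left(- \frac{145}{3}\right) 1141 = - \frac{165445}{3}$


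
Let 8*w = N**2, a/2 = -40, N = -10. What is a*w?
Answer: -1000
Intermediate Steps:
a = -80 (a = 2*(-40) = -80)
w = 25/2 (w = (1/8)*(-10)**2 = (1/8)*100 = 25/2 ≈ 12.500)
a*w = -80*25/2 = -1000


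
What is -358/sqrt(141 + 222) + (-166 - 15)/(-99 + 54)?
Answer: 181/45 - 358*sqrt(3)/33 ≈ -14.768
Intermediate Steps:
-358/sqrt(141 + 222) + (-166 - 15)/(-99 + 54) = -358*sqrt(3)/33 - 181/(-45) = -358*sqrt(3)/33 - 181*(-1/45) = -358*sqrt(3)/33 + 181/45 = 181/45 - 358*sqrt(3)/33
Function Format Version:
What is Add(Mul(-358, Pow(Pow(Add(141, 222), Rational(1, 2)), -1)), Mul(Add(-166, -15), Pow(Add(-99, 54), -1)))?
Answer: Add(Rational(181, 45), Mul(Rational(-358, 33), Pow(3, Rational(1, 2)))) ≈ -14.768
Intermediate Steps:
Add(Mul(-358, Pow(Pow(Add(141, 222), Rational(1, 2)), -1)), Mul(Add(-166, -15), Pow(Add(-99, 54), -1))) = Add(Mul(-358, Pow(Pow(363, Rational(1, 2)), -1)), Mul(-181, Pow(-45, -1))) = Add(Mul(-358, Pow(Mul(11, Pow(3, Rational(1, 2))), -1)), Mul(-181, Rational(-1, 45))) = Add(Mul(-358, Mul(Rational(1, 33), Pow(3, Rational(1, 2)))), Rational(181, 45)) = Add(Mul(Rational(-358, 33), Pow(3, Rational(1, 2))), Rational(181, 45)) = Add(Rational(181, 45), Mul(Rational(-358, 33), Pow(3, Rational(1, 2))))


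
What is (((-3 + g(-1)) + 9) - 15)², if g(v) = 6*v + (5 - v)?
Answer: 81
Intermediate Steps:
g(v) = 5 + 5*v
(((-3 + g(-1)) + 9) - 15)² = (((-3 + (5 + 5*(-1))) + 9) - 15)² = (((-3 + (5 - 5)) + 9) - 15)² = (((-3 + 0) + 9) - 15)² = ((-3 + 9) - 15)² = (6 - 15)² = (-9)² = 81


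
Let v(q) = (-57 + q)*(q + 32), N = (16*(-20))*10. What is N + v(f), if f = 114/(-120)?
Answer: -1999739/400 ≈ -4999.3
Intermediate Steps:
f = -19/20 (f = 114*(-1/120) = -19/20 ≈ -0.95000)
N = -3200 (N = -320*10 = -3200)
v(q) = (-57 + q)*(32 + q)
N + v(f) = -3200 + (-1824 + (-19/20)² - 25*(-19/20)) = -3200 + (-1824 + 361/400 + 95/4) = -3200 - 719739/400 = -1999739/400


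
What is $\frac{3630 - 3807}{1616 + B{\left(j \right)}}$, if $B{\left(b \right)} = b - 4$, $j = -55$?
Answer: $- \frac{59}{519} \approx -0.11368$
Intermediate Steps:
$B{\left(b \right)} = -4 + b$ ($B{\left(b \right)} = b - 4 = -4 + b$)
$\frac{3630 - 3807}{1616 + B{\left(j \right)}} = \frac{3630 - 3807}{1616 - 59} = - \frac{177}{1616 - 59} = - \frac{177}{1557} = \left(-177\right) \frac{1}{1557} = - \frac{59}{519}$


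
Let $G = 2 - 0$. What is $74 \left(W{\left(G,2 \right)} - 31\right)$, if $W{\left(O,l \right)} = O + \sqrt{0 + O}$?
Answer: $-2146 + 74 \sqrt{2} \approx -2041.3$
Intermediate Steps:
$G = 2$ ($G = 2 + 0 = 2$)
$W{\left(O,l \right)} = O + \sqrt{O}$
$74 \left(W{\left(G,2 \right)} - 31\right) = 74 \left(\left(2 + \sqrt{2}\right) - 31\right) = 74 \left(-29 + \sqrt{2}\right) = -2146 + 74 \sqrt{2}$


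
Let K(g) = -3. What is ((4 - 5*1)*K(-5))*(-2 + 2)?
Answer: 0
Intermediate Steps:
((4 - 5*1)*K(-5))*(-2 + 2) = ((4 - 5*1)*(-3))*(-2 + 2) = ((4 - 5)*(-3))*0 = -1*(-3)*0 = 3*0 = 0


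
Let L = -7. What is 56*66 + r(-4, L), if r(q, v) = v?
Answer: 3689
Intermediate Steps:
56*66 + r(-4, L) = 56*66 - 7 = 3696 - 7 = 3689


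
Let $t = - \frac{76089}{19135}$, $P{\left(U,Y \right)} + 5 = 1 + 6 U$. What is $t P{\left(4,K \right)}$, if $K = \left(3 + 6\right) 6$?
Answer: $- \frac{304356}{3827} \approx -79.529$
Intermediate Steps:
$K = 54$ ($K = 9 \cdot 6 = 54$)
$P{\left(U,Y \right)} = -4 + 6 U$ ($P{\left(U,Y \right)} = -5 + \left(1 + 6 U\right) = -4 + 6 U$)
$t = - \frac{76089}{19135}$ ($t = \left(-76089\right) \frac{1}{19135} = - \frac{76089}{19135} \approx -3.9764$)
$t P{\left(4,K \right)} = - \frac{76089 \left(-4 + 6 \cdot 4\right)}{19135} = - \frac{76089 \left(-4 + 24\right)}{19135} = \left(- \frac{76089}{19135}\right) 20 = - \frac{304356}{3827}$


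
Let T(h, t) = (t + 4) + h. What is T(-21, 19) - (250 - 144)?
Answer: -104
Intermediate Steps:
T(h, t) = 4 + h + t (T(h, t) = (4 + t) + h = 4 + h + t)
T(-21, 19) - (250 - 144) = (4 - 21 + 19) - (250 - 144) = 2 - 1*106 = 2 - 106 = -104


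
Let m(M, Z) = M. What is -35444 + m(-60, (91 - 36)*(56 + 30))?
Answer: -35504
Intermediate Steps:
-35444 + m(-60, (91 - 36)*(56 + 30)) = -35444 - 60 = -35504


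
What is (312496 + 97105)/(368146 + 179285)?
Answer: 409601/547431 ≈ 0.74822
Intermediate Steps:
(312496 + 97105)/(368146 + 179285) = 409601/547431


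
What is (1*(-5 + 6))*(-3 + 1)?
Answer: -2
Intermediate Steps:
(1*(-5 + 6))*(-3 + 1) = (1*1)*(-2) = 1*(-2) = -2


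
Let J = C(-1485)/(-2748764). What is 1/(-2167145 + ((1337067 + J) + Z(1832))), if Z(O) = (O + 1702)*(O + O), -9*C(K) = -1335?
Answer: 8246292/99932673108971 ≈ 8.2518e-8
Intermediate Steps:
C(K) = 445/3 (C(K) = -⅑*(-1335) = 445/3)
Z(O) = 2*O*(1702 + O) (Z(O) = (1702 + O)*(2*O) = 2*O*(1702 + O))
J = -445/8246292 (J = (445/3)/(-2748764) = (445/3)*(-1/2748764) = -445/8246292 ≈ -5.3964e-5)
1/(-2167145 + ((1337067 + J) + Z(1832))) = 1/(-2167145 + ((1337067 - 445/8246292) + 2*1832*(1702 + 1832))) = 1/(-2167145 + (11025844905119/8246292 + 2*1832*3534)) = 1/(-2167145 + (11025844905119/8246292 + 12948576)) = 1/(-2167145 + 117803583585311/8246292) = 1/(99932673108971/8246292) = 8246292/99932673108971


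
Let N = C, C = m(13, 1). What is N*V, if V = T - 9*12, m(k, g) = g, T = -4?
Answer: -112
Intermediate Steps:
C = 1
N = 1
V = -112 (V = -4 - 9*12 = -4 - 108 = -112)
N*V = 1*(-112) = -112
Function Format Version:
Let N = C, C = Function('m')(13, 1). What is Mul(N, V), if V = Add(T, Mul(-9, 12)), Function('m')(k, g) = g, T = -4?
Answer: -112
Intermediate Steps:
C = 1
N = 1
V = -112 (V = Add(-4, Mul(-9, 12)) = Add(-4, -108) = -112)
Mul(N, V) = Mul(1, -112) = -112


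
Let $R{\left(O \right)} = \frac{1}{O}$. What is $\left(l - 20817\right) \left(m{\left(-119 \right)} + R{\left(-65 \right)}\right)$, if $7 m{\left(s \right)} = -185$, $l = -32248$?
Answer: $\frac{127695616}{91} \approx 1.4032 \cdot 10^{6}$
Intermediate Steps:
$m{\left(s \right)} = - \frac{185}{7}$ ($m{\left(s \right)} = \frac{1}{7} \left(-185\right) = - \frac{185}{7}$)
$\left(l - 20817\right) \left(m{\left(-119 \right)} + R{\left(-65 \right)}\right) = \left(-32248 - 20817\right) \left(- \frac{185}{7} + \frac{1}{-65}\right) = - 53065 \left(- \frac{185}{7} - \frac{1}{65}\right) = \left(-53065\right) \left(- \frac{12032}{455}\right) = \frac{127695616}{91}$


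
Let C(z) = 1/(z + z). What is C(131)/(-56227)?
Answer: -1/14731474 ≈ -6.7882e-8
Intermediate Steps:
C(z) = 1/(2*z)
C(131)/(-56227) = ((½)/131)/(-56227) = ((½)*(1/131))*(-1/56227) = (1/262)*(-1/56227) = -1/14731474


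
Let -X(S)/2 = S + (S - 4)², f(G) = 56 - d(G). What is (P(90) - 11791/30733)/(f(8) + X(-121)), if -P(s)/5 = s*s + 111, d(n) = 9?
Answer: 1261755106/951524413 ≈ 1.3260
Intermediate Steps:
f(G) = 47 (f(G) = 56 - 1*9 = 56 - 9 = 47)
X(S) = -2*S - 2*(-4 + S)² (X(S) = -2*(S + (S - 4)²) = -2*(S + (-4 + S)²) = -2*S - 2*(-4 + S)²)
P(s) = -555 - 5*s² (P(s) = -5*(s*s + 111) = -5*(s² + 111) = -5*(111 + s²) = -555 - 5*s²)
(P(90) - 11791/30733)/(f(8) + X(-121)) = ((-555 - 5*90²) - 11791/30733)/(47 + (-2*(-121) - 2*(-4 - 121)²)) = ((-555 - 5*8100) - 11791*1/30733)/(47 + (242 - 2*(-125)²)) = ((-555 - 40500) - 11791/30733)/(47 + (242 - 2*15625)) = (-41055 - 11791/30733)/(47 + (242 - 31250)) = -1261755106/(30733*(47 - 31008)) = -1261755106/30733/(-30961) = -1261755106/30733*(-1/30961) = 1261755106/951524413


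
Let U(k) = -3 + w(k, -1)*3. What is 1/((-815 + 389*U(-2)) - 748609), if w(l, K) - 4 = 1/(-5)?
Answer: -5/3730782 ≈ -1.3402e-6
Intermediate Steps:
w(l, K) = 19/5 (w(l, K) = 4 + 1/(-5) = 4 - 1/5 = 19/5)
U(k) = 42/5 (U(k) = -3 + (19/5)*3 = -3 + 57/5 = 42/5)
1/((-815 + 389*U(-2)) - 748609) = 1/((-815 + 389*(42/5)) - 748609) = 1/((-815 + 16338/5) - 748609) = 1/(12263/5 - 748609) = 1/(-3730782/5) = -5/3730782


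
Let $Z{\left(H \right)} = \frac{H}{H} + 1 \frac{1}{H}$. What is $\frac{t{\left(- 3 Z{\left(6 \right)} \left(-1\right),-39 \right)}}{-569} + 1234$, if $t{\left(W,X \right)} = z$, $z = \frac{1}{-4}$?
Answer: $\frac{2808585}{2276} \approx 1234.0$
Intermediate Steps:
$Z{\left(H \right)} = 1 + \frac{1}{H}$
$z = - \frac{1}{4} \approx -0.25$
$t{\left(W,X \right)} = - \frac{1}{4}$
$\frac{t{\left(- 3 Z{\left(6 \right)} \left(-1\right),-39 \right)}}{-569} + 1234 = \frac{1}{-569} \left(- \frac{1}{4}\right) + 1234 = \left(- \frac{1}{569}\right) \left(- \frac{1}{4}\right) + 1234 = \frac{1}{2276} + 1234 = \frac{2808585}{2276}$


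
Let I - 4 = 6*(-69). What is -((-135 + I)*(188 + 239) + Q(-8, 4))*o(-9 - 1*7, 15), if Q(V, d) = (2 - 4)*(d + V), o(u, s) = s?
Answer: 3490605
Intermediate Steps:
I = -410 (I = 4 + 6*(-69) = 4 - 414 = -410)
Q(V, d) = -2*V - 2*d (Q(V, d) = -2*(V + d) = -2*V - 2*d)
-((-135 + I)*(188 + 239) + Q(-8, 4))*o(-9 - 1*7, 15) = -((-135 - 410)*(188 + 239) + (-2*(-8) - 2*4))*15 = -(-545*427 + (16 - 8))*15 = -(-232715 + 8)*15 = -(-232707)*15 = -1*(-3490605) = 3490605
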